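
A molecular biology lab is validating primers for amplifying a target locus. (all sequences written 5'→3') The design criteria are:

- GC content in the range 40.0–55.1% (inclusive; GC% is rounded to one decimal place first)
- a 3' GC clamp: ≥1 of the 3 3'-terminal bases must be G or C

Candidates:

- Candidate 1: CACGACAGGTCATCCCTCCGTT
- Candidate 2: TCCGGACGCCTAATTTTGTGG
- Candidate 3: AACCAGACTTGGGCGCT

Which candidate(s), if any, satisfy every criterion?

Candidate 1 (22 nt, A=4 T=5 G=4 C=9): GC 13/22 = 59.1%, outside 40.0–55.1% ✗; 3' end GTT has 1 G/C ✓ — fails.
Candidate 2 (21 nt, A=3 T=7 G=6 C=5): GC 11/21 = 52.4% ✓; 3' end TGG has 2 G/C ✓ — passes.
Candidate 3 (17 nt, A=4 T=3 G=5 C=5): GC 10/17 = 58.8%, outside 40.0–55.1% ✗; 3' end GCT has 2 G/C ✓ — fails.

Candidate 2 only.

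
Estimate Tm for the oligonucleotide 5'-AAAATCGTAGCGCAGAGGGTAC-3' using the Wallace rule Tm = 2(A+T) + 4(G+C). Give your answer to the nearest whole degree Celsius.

Base counts: A=8, T=3, G=7, C=4 (length 22).
Tm = 2·(8+3) + 4·(7+4) = 2·11 + 4·11 = 22 + 44 = 66°C.

66°C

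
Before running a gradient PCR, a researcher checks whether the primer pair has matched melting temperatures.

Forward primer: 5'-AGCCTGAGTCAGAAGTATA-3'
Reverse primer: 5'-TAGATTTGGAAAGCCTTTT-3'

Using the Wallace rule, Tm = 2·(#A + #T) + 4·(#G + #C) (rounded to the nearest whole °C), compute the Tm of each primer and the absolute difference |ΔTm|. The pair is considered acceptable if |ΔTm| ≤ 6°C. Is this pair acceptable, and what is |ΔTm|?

Forward: A=7 T=4 G=5 C=3 → Tm = 2·11 + 4·8 = 54°C.
Reverse: A=5 T=8 G=4 C=2 → Tm = 2·13 + 4·6 = 50°C.
|ΔTm| = |54 − 50| = 4°C, ≤ 6°C.

|ΔTm| = 4°C; the pair is acceptable.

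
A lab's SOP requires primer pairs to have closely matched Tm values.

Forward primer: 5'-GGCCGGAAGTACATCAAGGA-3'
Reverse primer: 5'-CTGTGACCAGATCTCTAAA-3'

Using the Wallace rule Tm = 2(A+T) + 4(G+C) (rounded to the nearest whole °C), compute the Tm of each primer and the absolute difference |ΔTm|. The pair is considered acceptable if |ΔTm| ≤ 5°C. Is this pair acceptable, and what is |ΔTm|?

|ΔTm| = 8°C; the pair is not acceptable.

Forward: A=7 T=2 G=7 C=4 → Tm = 2·9 + 4·11 = 62°C.
Reverse: A=6 T=5 G=3 C=5 → Tm = 2·11 + 4·8 = 54°C.
|ΔTm| = |62 − 54| = 8°C, > 5°C.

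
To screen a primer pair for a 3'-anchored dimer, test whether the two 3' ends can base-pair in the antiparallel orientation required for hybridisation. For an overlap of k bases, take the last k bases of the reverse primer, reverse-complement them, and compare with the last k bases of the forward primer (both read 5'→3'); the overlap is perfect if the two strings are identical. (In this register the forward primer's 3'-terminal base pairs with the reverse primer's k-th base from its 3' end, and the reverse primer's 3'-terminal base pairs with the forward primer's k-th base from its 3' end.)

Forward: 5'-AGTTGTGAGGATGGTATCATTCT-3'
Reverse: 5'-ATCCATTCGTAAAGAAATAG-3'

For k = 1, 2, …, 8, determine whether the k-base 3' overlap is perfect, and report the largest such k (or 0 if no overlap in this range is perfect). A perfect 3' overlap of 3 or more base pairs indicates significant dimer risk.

Last 8 bases (5'→3') — forward …ATCATTCT, reverse …AGAAATAG.
Reverse complement of the reverse primer's last 8 bases: CTATTTCT; its first k bases are the reverse complement of the reverse primer's last k bases, so a perfect k-base overlap needs the forward primer's last k bases to equal them.
Comparing (forward last k vs required): k=1: T vs C ✗; k=2: CT vs CT ✓; k=3: TCT vs CTA ✗; k=4: TTCT vs CTAT ✗; k=5: ATTCT vs CTATT ✗; k=6: CATTCT vs CTATTT ✗; k=7: TCATTCT vs CTATTTC ✗; k=8: ATCATTCT vs CTATTTCT ✗.
Only k = 2 is perfect, so the longest perfect 3' overlap is 2.

Longest perfect overlap: 2 complementary base pairs; below the dimer-risk threshold (threshold 3).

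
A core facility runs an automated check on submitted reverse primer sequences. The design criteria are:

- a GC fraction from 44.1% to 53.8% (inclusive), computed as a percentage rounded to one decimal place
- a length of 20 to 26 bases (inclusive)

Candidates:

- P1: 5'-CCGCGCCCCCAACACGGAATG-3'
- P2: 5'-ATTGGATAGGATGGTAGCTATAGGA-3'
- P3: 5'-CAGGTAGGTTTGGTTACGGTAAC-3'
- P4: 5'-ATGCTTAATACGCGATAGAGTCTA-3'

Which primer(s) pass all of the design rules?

P3 only.

P1 (21 nt, A=5 T=1 G=5 C=10): GC 15/21 = 71.4%, outside 44.1–53.8% ✗; length 21 ✓ — fails.
P2 (25 nt, A=8 T=7 G=9 C=1): GC 10/25 = 40.0%, outside 44.1–53.8% ✗; length 25 ✓ — fails.
P3 (23 nt, A=5 T=7 G=8 C=3): GC 11/23 = 47.8% ✓; length 23 ✓ — passes.
P4 (24 nt, A=8 T=7 G=5 C=4): GC 9/24 = 37.5%, outside 44.1–53.8% ✗; length 24 ✓ — fails.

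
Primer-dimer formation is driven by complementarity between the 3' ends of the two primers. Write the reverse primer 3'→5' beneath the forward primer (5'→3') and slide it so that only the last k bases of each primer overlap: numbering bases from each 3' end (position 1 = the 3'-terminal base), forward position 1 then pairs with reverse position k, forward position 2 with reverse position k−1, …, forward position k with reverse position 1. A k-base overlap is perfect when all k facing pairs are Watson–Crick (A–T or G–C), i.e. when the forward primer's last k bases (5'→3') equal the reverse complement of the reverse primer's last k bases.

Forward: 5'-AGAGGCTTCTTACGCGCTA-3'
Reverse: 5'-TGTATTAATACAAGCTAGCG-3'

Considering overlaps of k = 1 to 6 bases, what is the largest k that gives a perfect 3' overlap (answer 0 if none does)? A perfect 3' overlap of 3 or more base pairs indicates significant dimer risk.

Longest perfect overlap: 5 complementary base pairs; significant dimer risk (threshold 3).

Last 6 bases (5'→3') — forward …GCGCTA, reverse …CTAGCG.
Reverse complement of the reverse primer's last 6 bases: CGCTAG; its first k bases are the reverse complement of the reverse primer's last k bases, so a perfect k-base overlap needs the forward primer's last k bases to equal them.
Comparing (forward last k vs required): k=1: A vs C ✗; k=2: TA vs CG ✗; k=3: CTA vs CGC ✗; k=4: GCTA vs CGCT ✗; k=5: CGCTA vs CGCTA ✓; k=6: GCGCTA vs CGCTAG ✗.
Only k = 5 is perfect, so the longest perfect 3' overlap is 5.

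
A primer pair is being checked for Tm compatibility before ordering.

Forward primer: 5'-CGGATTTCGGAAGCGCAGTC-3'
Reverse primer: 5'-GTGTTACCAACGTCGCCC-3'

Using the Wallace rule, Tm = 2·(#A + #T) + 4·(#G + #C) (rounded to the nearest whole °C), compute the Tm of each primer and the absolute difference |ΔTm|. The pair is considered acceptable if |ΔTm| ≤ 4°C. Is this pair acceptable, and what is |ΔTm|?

|ΔTm| = 6°C; the pair is not acceptable.

Forward: A=4 T=4 G=7 C=5 → Tm = 2·8 + 4·12 = 64°C.
Reverse: A=3 T=4 G=4 C=7 → Tm = 2·7 + 4·11 = 58°C.
|ΔTm| = |64 − 58| = 6°C, > 4°C.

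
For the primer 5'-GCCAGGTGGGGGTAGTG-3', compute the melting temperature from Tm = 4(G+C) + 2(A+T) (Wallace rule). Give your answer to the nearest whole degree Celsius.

58°C

Base counts: A=2, T=3, G=10, C=2 (length 17).
Tm = 2·(2+3) + 4·(10+2) = 2·5 + 4·12 = 10 + 48 = 58°C.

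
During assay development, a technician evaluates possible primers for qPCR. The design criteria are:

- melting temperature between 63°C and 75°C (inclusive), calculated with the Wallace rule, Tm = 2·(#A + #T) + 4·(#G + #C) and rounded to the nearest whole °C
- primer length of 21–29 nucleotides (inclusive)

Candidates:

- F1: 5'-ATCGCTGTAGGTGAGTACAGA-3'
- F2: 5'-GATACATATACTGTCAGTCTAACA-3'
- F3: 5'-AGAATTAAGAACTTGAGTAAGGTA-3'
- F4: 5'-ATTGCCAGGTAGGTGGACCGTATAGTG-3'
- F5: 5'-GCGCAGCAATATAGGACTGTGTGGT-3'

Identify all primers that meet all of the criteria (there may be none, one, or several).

F2 only.

F1 (21 nt, A=6 T=5 G=7 C=3): Tm = 2·11 + 4·10 = 62°C, outside 63–75°C ✗; length 21 ✓ — fails.
F2 (24 nt, A=9 T=7 G=3 C=5): Tm = 2·16 + 4·8 = 64°C ✓; length 24 ✓ — passes.
F3 (24 nt, A=11 T=6 G=6 C=1): Tm = 2·17 + 4·7 = 62°C, outside 63–75°C ✗; length 24 ✓ — fails.
F4 (27 nt, A=6 T=7 G=10 C=4): Tm = 2·13 + 4·14 = 82°C, outside 63–75°C ✗; length 27 ✓ — fails.
F5 (25 nt, A=6 T=6 G=9 C=4): Tm = 2·12 + 4·13 = 76°C, outside 63–75°C ✗; length 25 ✓ — fails.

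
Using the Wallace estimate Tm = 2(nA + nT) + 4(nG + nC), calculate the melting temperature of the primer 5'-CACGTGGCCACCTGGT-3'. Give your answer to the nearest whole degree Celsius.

Base counts: A=2, T=3, G=5, C=6 (length 16).
Tm = 2·(2+3) + 4·(5+6) = 2·5 + 4·11 = 10 + 44 = 54°C.

54°C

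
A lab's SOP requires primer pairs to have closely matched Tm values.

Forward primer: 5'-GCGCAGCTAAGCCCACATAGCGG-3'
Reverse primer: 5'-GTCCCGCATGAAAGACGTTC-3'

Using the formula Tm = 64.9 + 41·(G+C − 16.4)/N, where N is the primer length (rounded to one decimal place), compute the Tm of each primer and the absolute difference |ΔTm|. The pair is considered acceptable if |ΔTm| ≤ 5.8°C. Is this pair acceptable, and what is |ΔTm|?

|ΔTm| = 8.6°C; the pair is not acceptable.

Forward: G+C = 15, N = 23 → Tm = 64.9 + 41·(15 − 16.4)/23 = 62.4°C.
Reverse: G+C = 11, N = 20 → Tm = 64.9 + 41·(11 − 16.4)/20 = 53.8°C.
|ΔTm| = |62.4 − 53.8| = 8.6°C, > 5.8°C.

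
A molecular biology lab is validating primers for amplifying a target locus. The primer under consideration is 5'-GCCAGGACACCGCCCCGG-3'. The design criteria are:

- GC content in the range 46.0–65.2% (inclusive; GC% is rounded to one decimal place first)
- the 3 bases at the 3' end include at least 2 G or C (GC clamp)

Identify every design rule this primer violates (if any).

Base counts: A=3, T=0, G=6, C=9 (length 18).
GC content: GC 15/18 = 83.3%, outside 46.0–65.2% ✗
GC clamp: 3' end CGG has 3 G/C ✓

Fails: GC content.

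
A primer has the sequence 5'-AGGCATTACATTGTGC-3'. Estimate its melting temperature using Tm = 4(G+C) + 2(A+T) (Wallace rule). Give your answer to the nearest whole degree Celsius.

Base counts: A=4, T=5, G=4, C=3 (length 16).
Tm = 2·(4+5) + 4·(4+3) = 2·9 + 4·7 = 18 + 28 = 46°C.

46°C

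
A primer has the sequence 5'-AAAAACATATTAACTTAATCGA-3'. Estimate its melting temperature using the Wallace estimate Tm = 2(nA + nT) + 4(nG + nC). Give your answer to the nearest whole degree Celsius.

52°C

Base counts: A=12, T=6, G=1, C=3 (length 22).
Tm = 2·(12+6) + 4·(1+3) = 2·18 + 4·4 = 36 + 16 = 52°C.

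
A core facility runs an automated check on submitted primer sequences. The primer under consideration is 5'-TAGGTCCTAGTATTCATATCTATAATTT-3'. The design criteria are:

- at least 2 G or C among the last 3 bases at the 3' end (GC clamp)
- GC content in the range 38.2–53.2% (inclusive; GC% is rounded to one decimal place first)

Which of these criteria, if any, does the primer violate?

Base counts: A=8, T=13, G=3, C=4 (length 28).
GC clamp: 3' end TTT has 0 G/C, need ≥2 ✗
GC content: GC 7/28 = 25.0%, outside 38.2–53.2% ✗

Fails: GC clamp, GC content.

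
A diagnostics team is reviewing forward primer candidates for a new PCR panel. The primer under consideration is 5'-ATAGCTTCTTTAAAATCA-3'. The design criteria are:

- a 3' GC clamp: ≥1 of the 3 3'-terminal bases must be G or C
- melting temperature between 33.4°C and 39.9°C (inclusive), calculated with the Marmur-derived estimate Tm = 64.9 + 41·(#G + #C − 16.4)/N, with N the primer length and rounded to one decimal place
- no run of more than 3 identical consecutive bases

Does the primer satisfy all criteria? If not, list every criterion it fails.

Base counts: A=7, T=7, G=1, C=3 (length 18).
GC clamp: 3' end TCA has 1 G/C ✓
Tm: Tm = 64.9 + 41·(4 − 16.4)/18 = 36.7°C ✓
homopolymer run: longest run = 4, exceeds 3 ✗

Fails: homopolymer run.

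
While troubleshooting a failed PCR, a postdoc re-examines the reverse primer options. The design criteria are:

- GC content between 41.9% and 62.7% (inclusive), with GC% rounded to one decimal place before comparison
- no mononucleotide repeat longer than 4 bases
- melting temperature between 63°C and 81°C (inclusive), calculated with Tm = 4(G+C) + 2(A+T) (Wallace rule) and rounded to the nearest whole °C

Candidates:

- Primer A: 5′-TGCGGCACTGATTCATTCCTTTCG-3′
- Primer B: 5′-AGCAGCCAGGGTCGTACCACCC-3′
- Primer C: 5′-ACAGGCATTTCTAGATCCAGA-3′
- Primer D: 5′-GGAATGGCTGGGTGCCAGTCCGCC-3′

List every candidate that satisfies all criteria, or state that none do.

Primer A (24 nt, A=3 T=9 G=5 C=7): GC 12/24 = 50.0% ✓; longest run = 3 ✓; Tm = 2·12 + 4·12 = 72°C ✓ — passes.
Primer B (22 nt, A=5 T=2 G=6 C=9): GC 15/22 = 68.2%, outside 41.9–62.7% ✗; longest run = 3 ✓; Tm = 2·7 + 4·15 = 74°C ✓ — fails.
Primer C (21 nt, A=7 T=5 G=4 C=5): GC 9/21 = 42.9% ✓; longest run = 3 ✓; Tm = 2·12 + 4·9 = 60°C, outside 63–81°C ✗ — fails.
Primer D (24 nt, A=3 T=4 G=10 C=7): GC 17/24 = 70.8%, outside 41.9–62.7% ✗; longest run = 3 ✓; Tm = 2·7 + 4·17 = 82°C, outside 63–81°C ✗ — fails.

Primer A only.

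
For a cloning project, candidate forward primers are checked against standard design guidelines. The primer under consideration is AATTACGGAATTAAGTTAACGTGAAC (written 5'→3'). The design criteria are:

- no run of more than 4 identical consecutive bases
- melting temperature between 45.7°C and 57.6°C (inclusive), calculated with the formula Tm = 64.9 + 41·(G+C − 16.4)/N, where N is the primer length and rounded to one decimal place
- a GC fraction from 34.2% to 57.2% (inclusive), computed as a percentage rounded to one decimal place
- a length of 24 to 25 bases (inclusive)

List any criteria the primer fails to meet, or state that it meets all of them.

Base counts: A=11, T=7, G=5, C=3 (length 26).
homopolymer run: longest run = 2 ✓
Tm: Tm = 64.9 + 41·(8 − 16.4)/26 = 51.7°C ✓
GC content: GC 8/26 = 30.8%, outside 34.2–57.2% ✗
length: length 26, outside 24–25 ✗

Fails: GC content, length.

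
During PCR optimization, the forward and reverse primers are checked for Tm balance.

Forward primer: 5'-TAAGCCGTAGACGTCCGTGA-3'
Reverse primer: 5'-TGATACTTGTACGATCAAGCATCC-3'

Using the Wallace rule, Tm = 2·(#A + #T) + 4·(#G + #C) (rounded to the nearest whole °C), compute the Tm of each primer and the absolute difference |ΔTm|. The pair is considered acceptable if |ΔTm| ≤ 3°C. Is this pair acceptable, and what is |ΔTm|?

|ΔTm| = 6°C; the pair is not acceptable.

Forward: A=5 T=4 G=6 C=5 → Tm = 2·9 + 4·11 = 62°C.
Reverse: A=7 T=7 G=4 C=6 → Tm = 2·14 + 4·10 = 68°C.
|ΔTm| = |62 − 68| = 6°C, > 3°C.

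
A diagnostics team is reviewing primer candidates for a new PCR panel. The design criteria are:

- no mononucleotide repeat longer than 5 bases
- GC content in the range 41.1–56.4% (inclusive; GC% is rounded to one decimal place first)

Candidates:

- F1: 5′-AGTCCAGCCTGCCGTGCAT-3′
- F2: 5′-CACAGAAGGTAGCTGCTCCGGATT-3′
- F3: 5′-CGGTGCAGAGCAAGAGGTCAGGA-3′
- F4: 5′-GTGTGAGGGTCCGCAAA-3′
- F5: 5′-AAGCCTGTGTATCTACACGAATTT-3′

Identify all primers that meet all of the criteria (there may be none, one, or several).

F1 (19 nt, A=3 T=4 G=5 C=7): longest run = 2 ✓; GC 12/19 = 63.2%, outside 41.1–56.4% ✗ — fails.
F2 (24 nt, A=6 T=5 G=7 C=6): longest run = 2 ✓; GC 13/24 = 54.2% ✓ — passes.
F3 (23 nt, A=7 T=2 G=10 C=4): longest run = 2 ✓; GC 14/23 = 60.9%, outside 41.1–56.4% ✗ — fails.
F4 (17 nt, A=4 T=3 G=7 C=3): longest run = 3 ✓; GC 10/17 = 58.8%, outside 41.1–56.4% ✗ — fails.
F5 (24 nt, A=7 T=8 G=4 C=5): longest run = 3 ✓; GC 9/24 = 37.5%, outside 41.1–56.4% ✗ — fails.

F2 only.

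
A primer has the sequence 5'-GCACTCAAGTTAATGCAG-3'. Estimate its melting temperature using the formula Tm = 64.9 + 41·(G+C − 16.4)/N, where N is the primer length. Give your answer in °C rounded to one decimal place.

Base counts: A=6, T=4, G=4, C=4; G+C = 8, N = 18.
Tm = 64.9 + 41·(8 − 16.4)/18 = 64.9 + -344.40/18 = 45.8°C.

45.8°C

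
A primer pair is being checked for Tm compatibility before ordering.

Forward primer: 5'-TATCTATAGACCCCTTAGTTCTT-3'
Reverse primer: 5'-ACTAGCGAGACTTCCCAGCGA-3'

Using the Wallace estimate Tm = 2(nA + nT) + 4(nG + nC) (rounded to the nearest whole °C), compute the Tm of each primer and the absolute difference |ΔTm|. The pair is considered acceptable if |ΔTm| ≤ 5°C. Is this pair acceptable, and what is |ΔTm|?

Forward: A=5 T=10 G=2 C=6 → Tm = 2·15 + 4·8 = 62°C.
Reverse: A=6 T=3 G=5 C=7 → Tm = 2·9 + 4·12 = 66°C.
|ΔTm| = |62 − 66| = 4°C, ≤ 5°C.

|ΔTm| = 4°C; the pair is acceptable.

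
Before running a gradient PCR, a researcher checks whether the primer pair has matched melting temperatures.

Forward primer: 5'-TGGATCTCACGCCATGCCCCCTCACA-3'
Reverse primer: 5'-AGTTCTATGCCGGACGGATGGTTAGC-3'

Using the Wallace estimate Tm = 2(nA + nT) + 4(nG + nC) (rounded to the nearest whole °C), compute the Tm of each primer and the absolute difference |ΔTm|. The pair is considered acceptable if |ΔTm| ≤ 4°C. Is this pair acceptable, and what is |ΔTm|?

Forward: A=5 T=5 G=4 C=12 → Tm = 2·10 + 4·16 = 84°C.
Reverse: A=5 T=7 G=9 C=5 → Tm = 2·12 + 4·14 = 80°C.
|ΔTm| = |84 − 80| = 4°C, ≤ 4°C.

|ΔTm| = 4°C; the pair is acceptable.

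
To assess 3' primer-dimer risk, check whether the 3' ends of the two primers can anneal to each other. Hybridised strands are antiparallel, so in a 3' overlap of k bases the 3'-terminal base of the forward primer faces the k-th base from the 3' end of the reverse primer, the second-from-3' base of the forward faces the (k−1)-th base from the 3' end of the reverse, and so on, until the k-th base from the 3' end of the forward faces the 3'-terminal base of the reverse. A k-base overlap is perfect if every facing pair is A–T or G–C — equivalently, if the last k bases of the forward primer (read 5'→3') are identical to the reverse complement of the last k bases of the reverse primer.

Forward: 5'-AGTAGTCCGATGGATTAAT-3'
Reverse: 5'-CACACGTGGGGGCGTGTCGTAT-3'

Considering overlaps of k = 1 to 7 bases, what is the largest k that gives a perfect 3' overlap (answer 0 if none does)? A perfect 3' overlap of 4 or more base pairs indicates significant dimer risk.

Last 7 bases (5'→3') — forward …GATTAAT, reverse …GTCGTAT.
Reverse complement of the reverse primer's last 7 bases: ATACGAC; its first k bases are the reverse complement of the reverse primer's last k bases, so a perfect k-base overlap needs the forward primer's last k bases to equal them.
Comparing (forward last k vs required): k=1: T vs A ✗; k=2: AT vs AT ✓; k=3: AAT vs ATA ✗; k=4: TAAT vs ATAC ✗; k=5: TTAAT vs ATACG ✗; k=6: ATTAAT vs ATACGA ✗; k=7: GATTAAT vs ATACGAC ✗.
Only k = 2 is perfect, so the longest perfect 3' overlap is 2.

Longest perfect overlap: 2 complementary base pairs; below the dimer-risk threshold (threshold 4).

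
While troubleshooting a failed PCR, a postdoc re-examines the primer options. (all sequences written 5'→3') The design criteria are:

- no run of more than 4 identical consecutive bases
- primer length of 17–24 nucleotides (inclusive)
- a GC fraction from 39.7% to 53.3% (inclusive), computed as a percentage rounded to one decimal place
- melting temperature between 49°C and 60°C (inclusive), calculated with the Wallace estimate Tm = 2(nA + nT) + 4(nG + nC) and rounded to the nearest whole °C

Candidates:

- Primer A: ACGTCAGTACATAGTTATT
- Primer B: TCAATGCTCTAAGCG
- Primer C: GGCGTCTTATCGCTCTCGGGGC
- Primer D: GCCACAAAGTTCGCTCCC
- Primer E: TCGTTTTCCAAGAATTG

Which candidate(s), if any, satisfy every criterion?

None of the candidates satisfy all criteria.

Primer A (19 nt, A=6 T=7 G=3 C=3): longest run = 2 ✓; length 19 ✓; GC 6/19 = 31.6%, outside 39.7–53.3% ✗; Tm = 2·13 + 4·6 = 50°C ✓ — fails.
Primer B (15 nt, A=4 T=4 G=3 C=4): longest run = 2 ✓; length 15, outside 17–24 ✗; GC 7/15 = 46.7% ✓; Tm = 2·8 + 4·7 = 44°C, outside 49–60°C ✗ — fails.
Primer C (22 nt, A=1 T=6 G=8 C=7): longest run = 4 ✓; length 22 ✓; GC 15/22 = 68.2%, outside 39.7–53.3% ✗; Tm = 2·7 + 4·15 = 74°C, outside 49–60°C ✗ — fails.
Primer D (18 nt, A=4 T=3 G=3 C=8): longest run = 3 ✓; length 18 ✓; GC 11/18 = 61.1%, outside 39.7–53.3% ✗; Tm = 2·7 + 4·11 = 58°C ✓ — fails.
Primer E (17 nt, A=4 T=7 G=3 C=3): longest run = 4 ✓; length 17 ✓; GC 6/17 = 35.3%, outside 39.7–53.3% ✗; Tm = 2·11 + 4·6 = 46°C, outside 49–60°C ✗ — fails.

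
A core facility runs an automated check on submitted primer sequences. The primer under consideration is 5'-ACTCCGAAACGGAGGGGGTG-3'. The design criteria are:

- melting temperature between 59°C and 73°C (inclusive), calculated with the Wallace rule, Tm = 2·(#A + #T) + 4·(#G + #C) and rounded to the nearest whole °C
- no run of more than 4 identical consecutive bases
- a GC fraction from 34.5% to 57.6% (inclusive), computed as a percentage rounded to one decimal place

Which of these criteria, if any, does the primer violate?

Base counts: A=5, T=2, G=9, C=4 (length 20).
Tm: Tm = 2·7 + 4·13 = 66°C ✓
homopolymer run: longest run = 5, exceeds 4 ✗
GC content: GC 13/20 = 65.0%, outside 34.5–57.6% ✗

Fails: homopolymer run, GC content.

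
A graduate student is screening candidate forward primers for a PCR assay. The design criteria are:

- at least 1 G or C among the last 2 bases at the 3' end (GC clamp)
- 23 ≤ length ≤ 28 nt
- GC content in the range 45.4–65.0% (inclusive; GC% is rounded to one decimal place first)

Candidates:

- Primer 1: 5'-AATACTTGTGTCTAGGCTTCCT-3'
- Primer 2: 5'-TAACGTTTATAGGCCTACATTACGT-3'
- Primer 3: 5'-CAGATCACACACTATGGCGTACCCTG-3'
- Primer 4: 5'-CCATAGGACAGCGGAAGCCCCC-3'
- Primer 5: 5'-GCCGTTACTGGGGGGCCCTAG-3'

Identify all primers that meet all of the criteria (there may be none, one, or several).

Primer 1 (22 nt, A=4 T=9 G=4 C=5): 3' end CT has 1 G/C ✓; length 22, outside 23–28 ✗; GC 9/22 = 40.9%, outside 45.4–65.0% ✗ — fails.
Primer 2 (25 nt, A=7 T=9 G=4 C=5): 3' end GT has 1 G/C ✓; length 25 ✓; GC 9/25 = 36.0%, outside 45.4–65.0% ✗ — fails.
Primer 3 (26 nt, A=7 T=5 G=5 C=9): 3' end TG has 1 G/C ✓; length 26 ✓; GC 14/26 = 53.8% ✓ — passes.
Primer 4 (22 nt, A=6 T=1 G=6 C=9): 3' end CC has 2 G/C ✓; length 22, outside 23–28 ✗; GC 15/22 = 68.2%, outside 45.4–65.0% ✗ — fails.
Primer 5 (21 nt, A=2 T=4 G=9 C=6): 3' end AG has 1 G/C ✓; length 21, outside 23–28 ✗; GC 15/21 = 71.4%, outside 45.4–65.0% ✗ — fails.

Primer 3 only.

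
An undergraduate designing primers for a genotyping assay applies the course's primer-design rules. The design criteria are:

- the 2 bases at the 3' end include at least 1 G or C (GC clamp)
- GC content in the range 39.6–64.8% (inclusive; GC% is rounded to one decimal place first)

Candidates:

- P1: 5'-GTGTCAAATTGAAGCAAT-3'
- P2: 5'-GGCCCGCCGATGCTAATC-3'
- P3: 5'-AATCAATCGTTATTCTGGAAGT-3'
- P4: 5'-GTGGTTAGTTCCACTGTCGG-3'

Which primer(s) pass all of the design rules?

P4 only.

P1 (18 nt, A=7 T=5 G=4 C=2): 3' end AT has 0 G/C, need ≥1 ✗; GC 6/18 = 33.3%, outside 39.6–64.8% ✗ — fails.
P2 (18 nt, A=3 T=3 G=5 C=7): 3' end TC has 1 G/C ✓; GC 12/18 = 66.7%, outside 39.6–64.8% ✗ — fails.
P3 (22 nt, A=7 T=8 G=4 C=3): 3' end GT has 1 G/C ✓; GC 7/22 = 31.8%, outside 39.6–64.8% ✗ — fails.
P4 (20 nt, A=2 T=7 G=7 C=4): 3' end GG has 2 G/C ✓; GC 11/20 = 55.0% ✓ — passes.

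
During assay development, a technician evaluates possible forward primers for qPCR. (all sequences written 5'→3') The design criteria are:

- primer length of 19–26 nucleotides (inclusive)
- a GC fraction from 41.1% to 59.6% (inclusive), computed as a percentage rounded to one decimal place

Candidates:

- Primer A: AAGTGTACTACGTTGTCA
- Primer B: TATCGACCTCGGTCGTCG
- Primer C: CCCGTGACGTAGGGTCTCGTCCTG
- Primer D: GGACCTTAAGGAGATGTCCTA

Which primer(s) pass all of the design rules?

Primer D only.

Primer A (18 nt, A=5 T=6 G=4 C=3): length 18, outside 19–26 ✗; GC 7/18 = 38.9%, outside 41.1–59.6% ✗ — fails.
Primer B (18 nt, A=2 T=5 G=5 C=6): length 18, outside 19–26 ✗; GC 11/18 = 61.1%, outside 41.1–59.6% ✗ — fails.
Primer C (24 nt, A=2 T=6 G=8 C=8): length 24 ✓; GC 16/24 = 66.7%, outside 41.1–59.6% ✗ — fails.
Primer D (21 nt, A=6 T=5 G=6 C=4): length 21 ✓; GC 10/21 = 47.6% ✓ — passes.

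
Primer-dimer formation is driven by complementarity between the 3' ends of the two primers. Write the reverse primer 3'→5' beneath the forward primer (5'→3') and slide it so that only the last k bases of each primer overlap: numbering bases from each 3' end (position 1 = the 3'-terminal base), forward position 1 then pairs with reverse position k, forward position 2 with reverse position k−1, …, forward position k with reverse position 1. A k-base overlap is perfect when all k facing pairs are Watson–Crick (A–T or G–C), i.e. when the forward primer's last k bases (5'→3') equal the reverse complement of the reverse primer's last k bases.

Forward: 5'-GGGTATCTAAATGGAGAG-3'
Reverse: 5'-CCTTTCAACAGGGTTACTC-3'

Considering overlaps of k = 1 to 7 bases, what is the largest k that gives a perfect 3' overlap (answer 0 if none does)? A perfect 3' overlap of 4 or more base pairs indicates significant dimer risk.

Longest perfect overlap: 3 complementary base pairs; below the dimer-risk threshold (threshold 4).

Last 7 bases (5'→3') — forward …TGGAGAG, reverse …GTTACTC.
Reverse complement of the reverse primer's last 7 bases: GAGTAAC; its first k bases are the reverse complement of the reverse primer's last k bases, so a perfect k-base overlap needs the forward primer's last k bases to equal them.
Comparing (forward last k vs required): k=1: G vs G ✓; k=2: AG vs GA ✗; k=3: GAG vs GAG ✓; k=4: AGAG vs GAGT ✗; k=5: GAGAG vs GAGTA ✗; k=6: GGAGAG vs GAGTAA ✗; k=7: TGGAGAG vs GAGTAAC ✗.
Perfect overlaps at k = 1, 3; the largest is 3.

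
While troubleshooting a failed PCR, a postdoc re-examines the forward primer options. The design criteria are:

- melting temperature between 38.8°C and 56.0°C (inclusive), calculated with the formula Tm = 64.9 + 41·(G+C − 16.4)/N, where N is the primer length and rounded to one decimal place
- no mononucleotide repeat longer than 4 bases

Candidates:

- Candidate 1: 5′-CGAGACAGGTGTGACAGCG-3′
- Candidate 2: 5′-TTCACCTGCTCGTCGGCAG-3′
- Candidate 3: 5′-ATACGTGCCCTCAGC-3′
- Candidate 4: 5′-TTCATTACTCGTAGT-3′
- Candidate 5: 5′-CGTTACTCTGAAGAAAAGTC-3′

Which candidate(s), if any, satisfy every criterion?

Candidate 1 (19 nt, A=5 T=2 G=8 C=4): Tm = 64.9 + 41·(12 − 16.4)/19 = 55.4°C ✓; longest run = 2 ✓ — passes.
Candidate 2 (19 nt, A=2 T=5 G=5 C=7): Tm = 64.9 + 41·(12 − 16.4)/19 = 55.4°C ✓; longest run = 2 ✓ — passes.
Candidate 3 (15 nt, A=3 T=3 G=3 C=6): Tm = 64.9 + 41·(9 − 16.4)/15 = 44.7°C ✓; longest run = 3 ✓ — passes.
Candidate 4 (15 nt, A=3 T=7 G=2 C=3): Tm = 64.9 + 41·(5 − 16.4)/15 = 33.7°C, outside 38.8–56.0°C ✗; longest run = 2 ✓ — fails.
Candidate 5 (20 nt, A=7 T=5 G=4 C=4): Tm = 64.9 + 41·(8 − 16.4)/20 = 47.7°C ✓; longest run = 4 ✓ — passes.

Candidate 1, Candidate 2, Candidate 3 and Candidate 5.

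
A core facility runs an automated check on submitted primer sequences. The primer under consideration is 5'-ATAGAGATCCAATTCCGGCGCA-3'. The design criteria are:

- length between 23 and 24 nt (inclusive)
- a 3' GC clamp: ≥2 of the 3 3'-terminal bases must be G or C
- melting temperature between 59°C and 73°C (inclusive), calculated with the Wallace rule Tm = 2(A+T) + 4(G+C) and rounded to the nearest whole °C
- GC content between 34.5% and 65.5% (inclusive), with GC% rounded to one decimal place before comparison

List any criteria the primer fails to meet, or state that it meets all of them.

Base counts: A=7, T=4, G=5, C=6 (length 22).
length: length 22, outside 23–24 ✗
GC clamp: 3' end GCA has 2 G/C ✓
Tm: Tm = 2·11 + 4·11 = 66°C ✓
GC content: GC 11/22 = 50.0% ✓

Fails: length.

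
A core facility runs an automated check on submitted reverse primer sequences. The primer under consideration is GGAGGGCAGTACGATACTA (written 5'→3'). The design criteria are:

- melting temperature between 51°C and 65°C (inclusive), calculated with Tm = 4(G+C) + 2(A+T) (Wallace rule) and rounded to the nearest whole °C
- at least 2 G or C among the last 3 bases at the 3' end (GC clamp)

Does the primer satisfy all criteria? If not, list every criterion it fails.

Base counts: A=6, T=3, G=7, C=3 (length 19).
Tm: Tm = 2·9 + 4·10 = 58°C ✓
GC clamp: 3' end CTA has 1 G/C, need ≥2 ✗

Fails: GC clamp.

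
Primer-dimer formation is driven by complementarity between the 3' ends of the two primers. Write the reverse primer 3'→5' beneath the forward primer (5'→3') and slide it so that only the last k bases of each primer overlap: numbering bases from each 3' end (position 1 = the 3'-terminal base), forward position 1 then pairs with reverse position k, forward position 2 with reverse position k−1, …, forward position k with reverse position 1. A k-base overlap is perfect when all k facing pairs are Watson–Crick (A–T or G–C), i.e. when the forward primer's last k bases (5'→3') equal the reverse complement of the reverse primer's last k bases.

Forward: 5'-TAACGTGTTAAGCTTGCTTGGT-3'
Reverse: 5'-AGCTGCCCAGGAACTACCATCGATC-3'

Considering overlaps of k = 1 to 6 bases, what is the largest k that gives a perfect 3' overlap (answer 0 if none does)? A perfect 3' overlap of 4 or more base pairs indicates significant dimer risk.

Last 6 bases (5'→3') — forward …CTTGGT, reverse …TCGATC.
Reverse complement of the reverse primer's last 6 bases: GATCGA; its first k bases are the reverse complement of the reverse primer's last k bases, so a perfect k-base overlap needs the forward primer's last k bases to equal them.
Comparing (forward last k vs required): k=1: T vs G ✗; k=2: GT vs GA ✗; k=3: GGT vs GAT ✗; k=4: TGGT vs GATC ✗; k=5: TTGGT vs GATCG ✗; k=6: CTTGGT vs GATCGA ✗.
No overlap length from 1 to 6 is perfect, so the longest perfect 3' overlap is 0.

Longest perfect overlap: 0 complementary base pairs; below the dimer-risk threshold (threshold 4).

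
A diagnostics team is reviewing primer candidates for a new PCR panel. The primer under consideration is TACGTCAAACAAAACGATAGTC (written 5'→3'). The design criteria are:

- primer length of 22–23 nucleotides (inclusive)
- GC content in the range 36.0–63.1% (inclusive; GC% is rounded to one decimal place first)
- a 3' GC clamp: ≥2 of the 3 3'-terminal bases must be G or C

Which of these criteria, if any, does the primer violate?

Base counts: A=10, T=4, G=3, C=5 (length 22).
length: length 22 ✓
GC content: GC 8/22 = 36.4% ✓
GC clamp: 3' end GTC has 2 G/C ✓

Meets all criteria.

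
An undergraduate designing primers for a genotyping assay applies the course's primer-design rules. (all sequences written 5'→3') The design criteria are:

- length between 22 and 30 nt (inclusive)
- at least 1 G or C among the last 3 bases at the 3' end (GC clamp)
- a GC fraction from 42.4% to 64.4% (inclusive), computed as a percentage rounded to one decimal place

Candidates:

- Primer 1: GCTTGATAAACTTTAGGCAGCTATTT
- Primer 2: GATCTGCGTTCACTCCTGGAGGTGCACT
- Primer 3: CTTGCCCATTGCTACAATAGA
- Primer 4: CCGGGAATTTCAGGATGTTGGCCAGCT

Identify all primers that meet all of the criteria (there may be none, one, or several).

Primer 1 (26 nt, A=7 T=10 G=5 C=4): length 26 ✓; 3' end TTT has 0 G/C, need ≥1 ✗; GC 9/26 = 34.6%, outside 42.4–64.4% ✗ — fails.
Primer 2 (28 nt, A=4 T=8 G=8 C=8): length 28 ✓; 3' end ACT has 1 G/C ✓; GC 16/28 = 57.1% ✓ — passes.
Primer 3 (21 nt, A=6 T=6 G=3 C=6): length 21, outside 22–30 ✗; 3' end AGA has 1 G/C ✓; GC 9/21 = 42.9% ✓ — fails.
Primer 4 (27 nt, A=5 T=7 G=9 C=6): length 27 ✓; 3' end GCT has 2 G/C ✓; GC 15/27 = 55.6% ✓ — passes.

Primer 2 and Primer 4.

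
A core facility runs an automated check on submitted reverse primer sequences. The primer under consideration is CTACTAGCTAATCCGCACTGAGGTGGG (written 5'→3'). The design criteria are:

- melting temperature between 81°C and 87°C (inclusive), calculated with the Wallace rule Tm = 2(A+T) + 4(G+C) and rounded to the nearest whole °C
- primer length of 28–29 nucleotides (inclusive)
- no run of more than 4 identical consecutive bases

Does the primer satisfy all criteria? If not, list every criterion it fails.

Base counts: A=6, T=6, G=8, C=7 (length 27).
Tm: Tm = 2·12 + 4·15 = 84°C ✓
length: length 27, outside 28–29 ✗
homopolymer run: longest run = 3 ✓

Fails: length.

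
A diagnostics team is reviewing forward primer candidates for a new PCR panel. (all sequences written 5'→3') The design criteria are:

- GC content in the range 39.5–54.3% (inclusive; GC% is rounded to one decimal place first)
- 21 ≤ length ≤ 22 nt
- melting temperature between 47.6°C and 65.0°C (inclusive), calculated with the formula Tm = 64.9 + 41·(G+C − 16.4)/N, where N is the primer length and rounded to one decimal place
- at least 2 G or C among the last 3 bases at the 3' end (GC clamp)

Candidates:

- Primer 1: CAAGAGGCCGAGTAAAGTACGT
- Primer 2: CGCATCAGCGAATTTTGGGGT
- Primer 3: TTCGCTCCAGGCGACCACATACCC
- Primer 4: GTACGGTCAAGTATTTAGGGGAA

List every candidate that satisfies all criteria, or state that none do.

Primer 1 (22 nt, A=8 T=3 G=7 C=4): GC 11/22 = 50.0% ✓; length 22 ✓; Tm = 64.9 + 41·(11 − 16.4)/22 = 54.8°C ✓; 3' end CGT has 2 G/C ✓ — passes.
Primer 2 (21 nt, A=4 T=6 G=7 C=4): GC 11/21 = 52.4% ✓; length 21 ✓; Tm = 64.9 + 41·(11 − 16.4)/21 = 54.4°C ✓; 3' end GGT has 2 G/C ✓ — passes.
Primer 3 (24 nt, A=5 T=4 G=4 C=11): GC 15/24 = 62.5%, outside 39.5–54.3% ✗; length 24, outside 21–22 ✗; Tm = 64.9 + 41·(15 − 16.4)/24 = 62.5°C ✓; 3' end CCC has 3 G/C ✓ — fails.
Primer 4 (23 nt, A=7 T=6 G=8 C=2): GC 10/23 = 43.5% ✓; length 23, outside 21–22 ✗; Tm = 64.9 + 41·(10 − 16.4)/23 = 53.5°C ✓; 3' end GAA has 1 G/C, need ≥2 ✗ — fails.

Primer 1 and Primer 2.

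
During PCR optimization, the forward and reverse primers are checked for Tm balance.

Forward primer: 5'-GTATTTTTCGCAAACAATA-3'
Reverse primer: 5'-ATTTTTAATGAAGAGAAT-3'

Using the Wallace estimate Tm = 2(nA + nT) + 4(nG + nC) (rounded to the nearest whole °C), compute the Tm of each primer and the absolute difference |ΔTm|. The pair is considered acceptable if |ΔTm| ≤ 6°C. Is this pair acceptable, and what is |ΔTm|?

|ΔTm| = 6°C; the pair is acceptable.

Forward: A=7 T=7 G=2 C=3 → Tm = 2·14 + 4·5 = 48°C.
Reverse: A=8 T=7 G=3 C=0 → Tm = 2·15 + 4·3 = 42°C.
|ΔTm| = |48 − 42| = 6°C, ≤ 6°C.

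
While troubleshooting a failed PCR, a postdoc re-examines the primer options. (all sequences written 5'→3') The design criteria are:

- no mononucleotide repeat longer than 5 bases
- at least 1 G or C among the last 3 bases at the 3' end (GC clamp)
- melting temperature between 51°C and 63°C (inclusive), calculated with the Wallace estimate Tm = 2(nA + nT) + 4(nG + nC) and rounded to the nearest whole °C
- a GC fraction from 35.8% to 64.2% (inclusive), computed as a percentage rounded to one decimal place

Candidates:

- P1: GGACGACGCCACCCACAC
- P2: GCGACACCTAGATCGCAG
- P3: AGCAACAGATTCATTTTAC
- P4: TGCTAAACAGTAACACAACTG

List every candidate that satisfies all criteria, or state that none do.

P2 and P4.

P1 (18 nt, A=5 T=0 G=4 C=9): longest run = 3 ✓; 3' end CAC has 2 G/C ✓; Tm = 2·5 + 4·13 = 62°C ✓; GC 13/18 = 72.2%, outside 35.8–64.2% ✗ — fails.
P2 (18 nt, A=5 T=2 G=5 C=6): longest run = 2 ✓; 3' end CAG has 2 G/C ✓; Tm = 2·7 + 4·11 = 58°C ✓; GC 11/18 = 61.1% ✓ — passes.
P3 (19 nt, A=7 T=6 G=2 C=4): longest run = 4 ✓; 3' end TAC has 1 G/C ✓; Tm = 2·13 + 4·6 = 50°C, outside 51–63°C ✗; GC 6/19 = 31.6%, outside 35.8–64.2% ✗ — fails.
P4 (21 nt, A=9 T=4 G=3 C=5): longest run = 3 ✓; 3' end CTG has 2 G/C ✓; Tm = 2·13 + 4·8 = 58°C ✓; GC 8/21 = 38.1% ✓ — passes.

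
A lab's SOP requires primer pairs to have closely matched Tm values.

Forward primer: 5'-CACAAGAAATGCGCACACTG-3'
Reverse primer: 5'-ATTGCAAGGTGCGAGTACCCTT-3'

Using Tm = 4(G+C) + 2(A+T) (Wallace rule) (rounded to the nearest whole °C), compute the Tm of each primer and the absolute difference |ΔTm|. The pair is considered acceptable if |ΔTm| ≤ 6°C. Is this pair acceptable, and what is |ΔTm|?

Forward: A=8 T=2 G=4 C=6 → Tm = 2·10 + 4·10 = 60°C.
Reverse: A=5 T=6 G=6 C=5 → Tm = 2·11 + 4·11 = 66°C.
|ΔTm| = |60 − 66| = 6°C, ≤ 6°C.

|ΔTm| = 6°C; the pair is acceptable.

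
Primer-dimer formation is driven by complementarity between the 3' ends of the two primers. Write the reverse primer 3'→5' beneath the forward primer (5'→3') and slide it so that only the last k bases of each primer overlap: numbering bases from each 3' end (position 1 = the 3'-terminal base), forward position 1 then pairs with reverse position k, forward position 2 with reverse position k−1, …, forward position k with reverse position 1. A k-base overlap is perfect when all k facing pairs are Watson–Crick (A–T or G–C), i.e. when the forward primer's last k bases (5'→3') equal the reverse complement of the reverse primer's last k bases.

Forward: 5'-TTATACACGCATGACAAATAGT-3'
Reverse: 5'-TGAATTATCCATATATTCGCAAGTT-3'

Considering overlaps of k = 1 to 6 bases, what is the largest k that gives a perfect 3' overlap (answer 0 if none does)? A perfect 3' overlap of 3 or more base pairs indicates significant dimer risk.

Last 6 bases (5'→3') — forward …AATAGT, reverse …CAAGTT.
Reverse complement of the reverse primer's last 6 bases: AACTTG; its first k bases are the reverse complement of the reverse primer's last k bases, so a perfect k-base overlap needs the forward primer's last k bases to equal them.
Comparing (forward last k vs required): k=1: T vs A ✗; k=2: GT vs AA ✗; k=3: AGT vs AAC ✗; k=4: TAGT vs AACT ✗; k=5: ATAGT vs AACTT ✗; k=6: AATAGT vs AACTTG ✗.
No overlap length from 1 to 6 is perfect, so the longest perfect 3' overlap is 0.

Longest perfect overlap: 0 complementary base pairs; below the dimer-risk threshold (threshold 3).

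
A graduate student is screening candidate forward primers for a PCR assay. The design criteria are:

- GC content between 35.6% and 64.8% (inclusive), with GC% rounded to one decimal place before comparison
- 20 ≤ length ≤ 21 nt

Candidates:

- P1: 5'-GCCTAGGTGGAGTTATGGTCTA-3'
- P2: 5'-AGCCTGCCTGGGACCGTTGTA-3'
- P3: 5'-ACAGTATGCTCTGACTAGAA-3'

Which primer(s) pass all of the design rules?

P2 and P3.

P1 (22 nt, A=4 T=7 G=8 C=3): GC 11/22 = 50.0% ✓; length 22, outside 20–21 ✗ — fails.
P2 (21 nt, A=3 T=5 G=7 C=6): GC 13/21 = 61.9% ✓; length 21 ✓ — passes.
P3 (20 nt, A=7 T=5 G=4 C=4): GC 8/20 = 40.0% ✓; length 20 ✓ — passes.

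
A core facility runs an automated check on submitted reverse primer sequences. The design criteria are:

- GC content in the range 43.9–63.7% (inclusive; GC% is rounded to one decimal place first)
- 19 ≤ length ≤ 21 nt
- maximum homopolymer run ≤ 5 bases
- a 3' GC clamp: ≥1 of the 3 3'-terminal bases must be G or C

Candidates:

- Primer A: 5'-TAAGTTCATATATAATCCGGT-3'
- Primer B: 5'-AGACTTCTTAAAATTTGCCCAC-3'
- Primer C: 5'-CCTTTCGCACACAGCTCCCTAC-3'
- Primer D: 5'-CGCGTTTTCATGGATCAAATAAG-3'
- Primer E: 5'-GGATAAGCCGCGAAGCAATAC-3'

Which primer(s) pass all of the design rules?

Primer A (21 nt, A=7 T=8 G=3 C=3): GC 6/21 = 28.6%, outside 43.9–63.7% ✗; length 21 ✓; longest run = 2 ✓; 3' end GGT has 2 G/C ✓ — fails.
Primer B (22 nt, A=7 T=7 G=2 C=6): GC 8/22 = 36.4%, outside 43.9–63.7% ✗; length 22, outside 19–21 ✗; longest run = 4 ✓; 3' end CAC has 2 G/C ✓ — fails.
Primer C (22 nt, A=4 T=5 G=2 C=11): GC 13/22 = 59.1% ✓; length 22, outside 19–21 ✗; longest run = 3 ✓; 3' end TAC has 1 G/C ✓ — fails.
Primer D (23 nt, A=7 T=7 G=5 C=4): GC 9/23 = 39.1%, outside 43.9–63.7% ✗; length 23, outside 19–21 ✗; longest run = 4 ✓; 3' end AAG has 1 G/C ✓ — fails.
Primer E (21 nt, A=8 T=2 G=6 C=5): GC 11/21 = 52.4% ✓; length 21 ✓; longest run = 2 ✓; 3' end TAC has 1 G/C ✓ — passes.

Primer E only.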